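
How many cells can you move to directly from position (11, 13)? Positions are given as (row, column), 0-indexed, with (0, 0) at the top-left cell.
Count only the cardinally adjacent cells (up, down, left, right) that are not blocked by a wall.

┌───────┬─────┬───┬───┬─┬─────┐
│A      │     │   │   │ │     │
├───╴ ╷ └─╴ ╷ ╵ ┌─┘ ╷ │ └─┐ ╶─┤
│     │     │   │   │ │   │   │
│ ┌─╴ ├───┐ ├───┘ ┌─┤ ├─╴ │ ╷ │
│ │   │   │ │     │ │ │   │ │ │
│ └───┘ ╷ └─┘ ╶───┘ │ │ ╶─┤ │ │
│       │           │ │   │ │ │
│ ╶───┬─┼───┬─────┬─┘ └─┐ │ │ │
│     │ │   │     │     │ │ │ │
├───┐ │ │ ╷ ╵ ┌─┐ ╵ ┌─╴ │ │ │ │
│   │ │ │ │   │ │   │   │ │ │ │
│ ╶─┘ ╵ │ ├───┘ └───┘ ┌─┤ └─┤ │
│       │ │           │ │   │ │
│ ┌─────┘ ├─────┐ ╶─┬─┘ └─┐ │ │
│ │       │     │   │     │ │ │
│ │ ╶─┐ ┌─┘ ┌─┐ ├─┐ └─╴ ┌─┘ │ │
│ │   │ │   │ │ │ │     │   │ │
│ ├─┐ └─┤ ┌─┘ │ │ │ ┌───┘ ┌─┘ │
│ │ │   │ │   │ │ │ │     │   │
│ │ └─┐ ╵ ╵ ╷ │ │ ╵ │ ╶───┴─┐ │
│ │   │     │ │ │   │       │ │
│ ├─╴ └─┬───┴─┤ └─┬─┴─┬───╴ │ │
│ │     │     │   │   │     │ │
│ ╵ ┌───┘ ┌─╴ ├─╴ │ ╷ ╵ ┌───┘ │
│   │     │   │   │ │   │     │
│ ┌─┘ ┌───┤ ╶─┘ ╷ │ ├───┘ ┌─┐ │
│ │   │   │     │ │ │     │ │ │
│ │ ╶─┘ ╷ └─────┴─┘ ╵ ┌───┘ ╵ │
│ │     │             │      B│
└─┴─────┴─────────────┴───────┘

Checking passable neighbors of (11, 13):
Neighbors: (10, 13), (11, 12)
Count: 2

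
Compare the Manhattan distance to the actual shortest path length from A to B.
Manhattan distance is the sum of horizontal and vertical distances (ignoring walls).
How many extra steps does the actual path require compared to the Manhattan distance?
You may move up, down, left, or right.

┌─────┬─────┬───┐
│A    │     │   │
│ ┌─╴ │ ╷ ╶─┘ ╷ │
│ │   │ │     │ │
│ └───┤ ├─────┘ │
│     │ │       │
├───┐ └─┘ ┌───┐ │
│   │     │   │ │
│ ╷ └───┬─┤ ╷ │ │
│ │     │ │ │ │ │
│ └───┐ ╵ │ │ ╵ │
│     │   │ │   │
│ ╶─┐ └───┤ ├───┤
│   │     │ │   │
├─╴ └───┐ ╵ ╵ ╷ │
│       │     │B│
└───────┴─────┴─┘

Manhattan distance: |7 - 0| + |7 - 0| = 14
Actual path length: 26
Extra steps: 26 - 14 = 12

Solution:

┌─────┬─────┬───┐
│A    │     │   │
│ ┌─╴ │ ╷ ╶─┘ ╷ │
│↓│   │ │     │ │
│ └───┤ ├─────┘ │
│↳ → ↓│ │↱ → → ↓│
├───┐ └─┘ ┌───┐ │
│   │↳ → ↑│↓ ↰│↓│
│ ╷ └───┬─┤ ╷ │ │
│ │     │ │↓│↑│↓│
│ └───┐ ╵ │ │ ╵ │
│     │   │↓│↑ ↲│
│ ╶─┐ └───┤ ├───┤
│   │     │↓│↱ ↓│
├─╴ └───┐ ╵ ╵ ╷ │
│       │  ↳ ↑│B│
└───────┴─────┴─┘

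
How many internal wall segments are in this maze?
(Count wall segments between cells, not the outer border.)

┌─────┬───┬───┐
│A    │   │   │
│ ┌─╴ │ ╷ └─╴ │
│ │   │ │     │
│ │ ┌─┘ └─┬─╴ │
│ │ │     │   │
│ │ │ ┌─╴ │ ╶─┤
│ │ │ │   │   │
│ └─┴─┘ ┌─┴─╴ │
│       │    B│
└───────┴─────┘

Counting internal wall segments:
Total internal walls: 24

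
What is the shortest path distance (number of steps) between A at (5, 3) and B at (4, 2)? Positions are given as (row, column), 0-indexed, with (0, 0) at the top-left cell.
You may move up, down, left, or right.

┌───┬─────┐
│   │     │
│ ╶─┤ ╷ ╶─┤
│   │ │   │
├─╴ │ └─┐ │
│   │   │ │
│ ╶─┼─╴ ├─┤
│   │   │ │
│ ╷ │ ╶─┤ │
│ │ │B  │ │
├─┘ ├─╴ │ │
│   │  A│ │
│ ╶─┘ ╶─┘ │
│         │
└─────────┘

Finding path from (5, 3) to (4, 2):
Path: (5,3) → (4,3) → (4,2)
Distance: 2 steps

Solution:

┌───┬─────┐
│   │     │
│ ╶─┤ ╷ ╶─┤
│   │ │   │
├─╴ │ └─┐ │
│   │   │ │
│ ╶─┼─╴ ├─┤
│   │   │ │
│ ╷ │ ╶─┤ │
│ │ │B ↰│ │
├─┘ ├─╴ │ │
│   │  A│ │
│ ╶─┘ ╶─┘ │
│         │
└─────────┘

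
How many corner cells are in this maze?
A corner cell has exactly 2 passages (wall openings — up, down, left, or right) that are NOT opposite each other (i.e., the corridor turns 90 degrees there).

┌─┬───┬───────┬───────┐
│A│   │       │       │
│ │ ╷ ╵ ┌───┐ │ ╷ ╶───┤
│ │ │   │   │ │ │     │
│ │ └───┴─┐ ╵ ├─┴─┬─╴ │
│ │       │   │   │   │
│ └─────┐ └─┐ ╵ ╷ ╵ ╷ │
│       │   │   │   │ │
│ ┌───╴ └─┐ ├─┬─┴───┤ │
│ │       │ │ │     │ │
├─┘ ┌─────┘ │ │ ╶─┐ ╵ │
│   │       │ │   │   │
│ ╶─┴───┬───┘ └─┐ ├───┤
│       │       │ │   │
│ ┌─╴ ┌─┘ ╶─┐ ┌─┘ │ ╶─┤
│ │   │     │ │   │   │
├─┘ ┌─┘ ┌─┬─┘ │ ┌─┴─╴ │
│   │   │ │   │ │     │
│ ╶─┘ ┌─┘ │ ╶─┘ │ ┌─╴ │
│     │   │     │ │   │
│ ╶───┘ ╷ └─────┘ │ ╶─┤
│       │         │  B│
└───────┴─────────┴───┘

Counting corner cells (2 non-opposite passages):
Total corners: 60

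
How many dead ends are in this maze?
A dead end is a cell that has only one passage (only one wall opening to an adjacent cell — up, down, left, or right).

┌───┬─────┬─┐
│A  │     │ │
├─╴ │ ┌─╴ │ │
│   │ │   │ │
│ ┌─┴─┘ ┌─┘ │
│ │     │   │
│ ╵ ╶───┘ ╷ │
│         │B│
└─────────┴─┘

Checking each cell for number of passages:

Dead ends found at positions:
  (0, 0)
  (0, 5)
  (1, 2)
  (3, 5)
Total dead ends: 4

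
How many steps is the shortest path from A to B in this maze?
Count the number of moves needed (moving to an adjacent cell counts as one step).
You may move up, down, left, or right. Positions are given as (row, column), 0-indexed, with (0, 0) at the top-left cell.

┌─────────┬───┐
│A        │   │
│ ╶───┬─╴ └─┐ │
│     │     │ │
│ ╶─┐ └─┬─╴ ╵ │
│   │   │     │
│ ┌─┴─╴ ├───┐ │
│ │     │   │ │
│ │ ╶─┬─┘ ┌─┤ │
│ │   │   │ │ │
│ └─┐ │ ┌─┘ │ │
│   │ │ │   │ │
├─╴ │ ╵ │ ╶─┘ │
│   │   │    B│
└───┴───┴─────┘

Using BFS to find shortest path:
Start: (0, 0), End: (6, 6)
Path found:
(0,0) → (0,1) → (0,2) → (0,3) → (0,4) → (1,4) → (1,5) → (2,5) → (2,6) → (3,6) → (4,6) → (5,6) → (6,6)
Number of steps: 12

Solution:

┌─────────┬───┐
│A → → → ↓│   │
│ ╶───┬─╴ └─┐ │
│     │  ↳ ↓│ │
│ ╶─┐ └─┬─╴ ╵ │
│   │   │  ↳ ↓│
│ ┌─┴─╴ ├───┐ │
│ │     │   │↓│
│ │ ╶─┬─┘ ┌─┤ │
│ │   │   │ │↓│
│ └─┐ │ ┌─┘ │ │
│   │ │ │   │↓│
├─╴ │ ╵ │ ╶─┘ │
│   │   │    B│
└───┴───┴─────┘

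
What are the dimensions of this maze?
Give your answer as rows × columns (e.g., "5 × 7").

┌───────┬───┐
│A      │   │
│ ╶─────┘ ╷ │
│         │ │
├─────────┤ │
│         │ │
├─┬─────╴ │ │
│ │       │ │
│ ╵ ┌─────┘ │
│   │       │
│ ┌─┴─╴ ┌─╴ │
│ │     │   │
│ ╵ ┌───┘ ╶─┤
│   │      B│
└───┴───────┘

Counting the maze dimensions:
Rows (vertical): 7
Columns (horizontal): 6
Dimensions: 7 × 6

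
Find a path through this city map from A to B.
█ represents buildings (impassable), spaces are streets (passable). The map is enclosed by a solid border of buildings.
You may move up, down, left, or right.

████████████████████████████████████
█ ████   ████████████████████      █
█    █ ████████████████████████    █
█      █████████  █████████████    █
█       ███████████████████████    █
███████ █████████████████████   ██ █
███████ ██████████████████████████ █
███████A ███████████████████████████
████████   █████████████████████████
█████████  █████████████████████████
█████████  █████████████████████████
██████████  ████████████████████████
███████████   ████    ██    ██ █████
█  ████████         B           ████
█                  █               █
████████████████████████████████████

Finding the shortest path from A to B:
Movement: cardinal only
Path length: 19 steps
Directions: right → down → right → down → down → right → down → right → down → down → right → right → right → right → right → right → right → right → right

Solution:

████████████████████████████████████
█ ████   ████████████████████      █
█    █ ████████████████████████    █
█      █████████  █████████████    █
█       ███████████████████████    █
███████ █████████████████████   ██ █
███████ ██████████████████████████ █
███████A↓███████████████████████████
████████↳↓ █████████████████████████
█████████↓ █████████████████████████
█████████↳↓█████████████████████████
██████████↳↓████████████████████████
███████████↓  ████    ██    ██ █████
█  ████████↳→→→→→→→→B           ████
█                  █               █
████████████████████████████████████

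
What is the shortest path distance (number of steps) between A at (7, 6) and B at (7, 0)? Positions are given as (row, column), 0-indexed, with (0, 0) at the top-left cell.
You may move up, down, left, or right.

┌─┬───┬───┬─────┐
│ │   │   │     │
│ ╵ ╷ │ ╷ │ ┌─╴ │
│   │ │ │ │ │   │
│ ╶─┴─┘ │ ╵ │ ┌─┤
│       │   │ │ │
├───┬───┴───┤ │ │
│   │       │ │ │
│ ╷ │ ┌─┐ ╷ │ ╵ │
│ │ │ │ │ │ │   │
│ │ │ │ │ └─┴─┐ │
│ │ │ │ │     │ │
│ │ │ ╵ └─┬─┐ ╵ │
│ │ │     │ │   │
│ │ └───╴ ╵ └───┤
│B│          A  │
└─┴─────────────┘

Finding path from (7, 6) to (7, 0):
Path: (7,6) → (7,5) → (7,4) → (7,3) → (7,2) → (7,1) → (6,1) → (5,1) → (4,1) → (3,1) → (3,0) → (4,0) → (5,0) → (6,0) → (7,0)
Distance: 14 steps

Solution:

┌─┬───┬───┬─────┐
│ │   │   │     │
│ ╵ ╷ │ ╷ │ ┌─╴ │
│   │ │ │ │ │   │
│ ╶─┴─┘ │ ╵ │ ┌─┤
│       │   │ │ │
├───┬───┴───┤ │ │
│↓ ↰│       │ │ │
│ ╷ │ ┌─┐ ╷ │ ╵ │
│↓│↑│ │ │ │ │   │
│ │ │ │ │ └─┴─┐ │
│↓│↑│ │ │     │ │
│ │ │ ╵ └─┬─┐ ╵ │
│↓│↑│     │ │   │
│ │ └───╴ ╵ └───┤
│B│↑ ← ← ← ← A  │
└─┴─────────────┘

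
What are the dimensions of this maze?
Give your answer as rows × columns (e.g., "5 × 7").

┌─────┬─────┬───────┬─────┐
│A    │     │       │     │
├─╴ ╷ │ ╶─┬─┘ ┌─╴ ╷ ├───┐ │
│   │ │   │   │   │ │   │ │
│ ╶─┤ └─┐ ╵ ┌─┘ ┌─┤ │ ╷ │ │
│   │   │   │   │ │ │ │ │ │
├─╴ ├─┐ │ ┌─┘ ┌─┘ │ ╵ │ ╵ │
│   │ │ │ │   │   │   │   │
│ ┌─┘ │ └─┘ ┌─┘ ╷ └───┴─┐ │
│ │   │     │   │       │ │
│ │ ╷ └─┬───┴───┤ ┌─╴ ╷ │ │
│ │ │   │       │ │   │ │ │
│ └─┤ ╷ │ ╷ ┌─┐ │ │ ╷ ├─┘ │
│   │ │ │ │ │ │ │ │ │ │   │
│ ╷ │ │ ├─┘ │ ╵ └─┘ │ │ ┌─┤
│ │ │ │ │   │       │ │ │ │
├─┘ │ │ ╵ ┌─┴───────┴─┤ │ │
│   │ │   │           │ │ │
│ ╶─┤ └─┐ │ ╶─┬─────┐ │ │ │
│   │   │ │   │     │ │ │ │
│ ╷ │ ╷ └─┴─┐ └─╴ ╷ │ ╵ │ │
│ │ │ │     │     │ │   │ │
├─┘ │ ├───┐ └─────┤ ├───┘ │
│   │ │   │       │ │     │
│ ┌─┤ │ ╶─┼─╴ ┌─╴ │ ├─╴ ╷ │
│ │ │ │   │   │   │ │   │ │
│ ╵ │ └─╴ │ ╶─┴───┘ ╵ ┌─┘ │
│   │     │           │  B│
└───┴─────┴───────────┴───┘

Counting the maze dimensions:
Rows (vertical): 14
Columns (horizontal): 13
Dimensions: 14 × 13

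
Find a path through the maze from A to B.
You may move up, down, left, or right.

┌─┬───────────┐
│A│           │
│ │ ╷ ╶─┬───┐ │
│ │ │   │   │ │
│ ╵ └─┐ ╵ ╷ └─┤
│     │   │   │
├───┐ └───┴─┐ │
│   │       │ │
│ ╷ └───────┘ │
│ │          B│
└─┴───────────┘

Finding the shortest path through the maze:
Path length: 16 steps
Directions: down → down → right → up → up → right → down → right → down → right → up → right → down → right → down → down

Solution:

┌─┬───────────┐
│A│↱ ↓        │
│ │ ╷ ╶─┬───┐ │
│↓│↑│↳ ↓│↱ ↓│ │
│ ╵ └─┐ ╵ ╷ └─┤
│↳ ↑  │↳ ↑│↳ ↓│
├───┐ └───┴─┐ │
│   │       │↓│
│ ╷ └───────┘ │
│ │          B│
└─┴───────────┘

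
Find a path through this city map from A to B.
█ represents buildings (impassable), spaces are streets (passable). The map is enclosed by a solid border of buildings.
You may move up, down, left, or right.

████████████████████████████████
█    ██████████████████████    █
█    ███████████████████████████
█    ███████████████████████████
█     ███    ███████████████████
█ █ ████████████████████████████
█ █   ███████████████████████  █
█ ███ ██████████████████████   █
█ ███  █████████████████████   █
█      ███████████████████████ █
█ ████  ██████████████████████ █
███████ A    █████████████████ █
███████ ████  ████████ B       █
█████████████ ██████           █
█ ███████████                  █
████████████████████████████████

Finding the shortest path from A to B:
Movement: cardinal only
Path length: 20 steps
Directions: right → right → right → right → down → right → down → down → right → right → right → right → right → right → right → up → right → right → up → right

Solution:

████████████████████████████████
█    ██████████████████████    █
█    ███████████████████████████
█    ███████████████████████████
█     ███    ███████████████████
█ █ ████████████████████████████
█ █   ███████████████████████  █
█ ███ ██████████████████████   █
█ ███  █████████████████████   █
█      ███████████████████████ █
█ ████  ██████████████████████ █
███████ A→→→↓█████████████████ █
███████ ████↳↓████████↱B       █
█████████████↓██████↱→↑        █
█ ███████████↳→→→→→→↑          █
████████████████████████████████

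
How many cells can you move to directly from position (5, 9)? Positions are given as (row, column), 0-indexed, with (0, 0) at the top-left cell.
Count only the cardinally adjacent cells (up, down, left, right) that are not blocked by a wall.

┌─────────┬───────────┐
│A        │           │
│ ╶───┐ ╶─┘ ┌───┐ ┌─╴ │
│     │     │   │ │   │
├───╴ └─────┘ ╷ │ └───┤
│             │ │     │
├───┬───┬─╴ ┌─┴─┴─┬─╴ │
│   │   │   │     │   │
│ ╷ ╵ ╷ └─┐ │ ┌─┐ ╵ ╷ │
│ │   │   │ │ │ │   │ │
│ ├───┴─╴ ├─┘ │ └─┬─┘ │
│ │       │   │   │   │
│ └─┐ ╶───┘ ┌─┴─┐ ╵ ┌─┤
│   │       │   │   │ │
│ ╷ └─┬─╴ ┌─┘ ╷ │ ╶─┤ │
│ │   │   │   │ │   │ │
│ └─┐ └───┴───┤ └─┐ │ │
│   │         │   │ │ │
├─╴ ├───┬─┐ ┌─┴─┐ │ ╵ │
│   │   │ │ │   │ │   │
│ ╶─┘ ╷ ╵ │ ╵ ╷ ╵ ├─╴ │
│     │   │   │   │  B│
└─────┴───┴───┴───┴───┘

Checking passable neighbors of (5, 9):
Neighbors: (6, 9), (5, 10)
Count: 2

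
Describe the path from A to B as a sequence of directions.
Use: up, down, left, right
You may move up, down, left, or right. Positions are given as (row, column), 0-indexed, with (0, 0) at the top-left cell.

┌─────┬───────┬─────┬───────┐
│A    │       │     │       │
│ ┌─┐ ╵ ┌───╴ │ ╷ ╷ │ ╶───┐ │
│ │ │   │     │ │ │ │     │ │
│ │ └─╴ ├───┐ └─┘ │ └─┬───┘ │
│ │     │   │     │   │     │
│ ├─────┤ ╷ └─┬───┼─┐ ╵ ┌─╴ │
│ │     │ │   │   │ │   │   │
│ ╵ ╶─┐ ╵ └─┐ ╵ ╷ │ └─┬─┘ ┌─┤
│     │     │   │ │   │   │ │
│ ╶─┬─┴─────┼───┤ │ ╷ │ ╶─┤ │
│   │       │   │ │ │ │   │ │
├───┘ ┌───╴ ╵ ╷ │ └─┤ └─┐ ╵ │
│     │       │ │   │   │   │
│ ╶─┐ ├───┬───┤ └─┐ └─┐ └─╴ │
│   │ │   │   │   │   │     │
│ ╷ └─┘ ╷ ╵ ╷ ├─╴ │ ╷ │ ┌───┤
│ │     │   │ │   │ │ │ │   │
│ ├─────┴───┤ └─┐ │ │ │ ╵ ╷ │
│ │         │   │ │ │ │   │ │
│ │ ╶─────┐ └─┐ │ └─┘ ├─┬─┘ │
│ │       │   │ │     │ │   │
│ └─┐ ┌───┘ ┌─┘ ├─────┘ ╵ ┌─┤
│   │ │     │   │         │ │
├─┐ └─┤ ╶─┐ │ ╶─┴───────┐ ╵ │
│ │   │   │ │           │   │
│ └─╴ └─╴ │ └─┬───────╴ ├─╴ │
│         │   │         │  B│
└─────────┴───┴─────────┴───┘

Finding the path and converting it to directions:
Path through cells: (0,0) → (0,1) → (0,2) → (1,2) → (1,3) → (0,3) → (0,4) → (0,5) → (0,6) → (1,6) → (2,6) → (2,7) → (2,8) → (1,8) → (0,8) → (0,9) → (1,9) → (2,9) → (2,10) → (3,10) → (3,11) → (2,11) → (2,12) → (2,13) → (3,13) → (3,12) → (4,12) → (4,11) → (5,11) → (5,12) → (6,12) → (6,13) → (7,13) → (7,12) → (7,11) → (8,11) → (9,11) → (9,12) → (8,12) → (8,13) → (9,13) → (10,13) → (10,12) → (11,12) → (12,12) → (12,13) → (13,13)
Directions: right, right, down, right, up, right, right, right, down, down, right, right, up, up, right, down, down, right, down, right, up, right, right, down, left, down, left, down, right, down, right, down, left, left, down, down, right, up, right, down, down, left, down, down, right, down

Solution:

┌─────┬───────┬─────┬───────┐
│A → ↓│↱ → → ↓│  ↱ ↓│       │
│ ┌─┐ ╵ ┌───╴ │ ╷ ╷ │ ╶───┐ │
│ │ │↳ ↑│    ↓│ │↑│↓│     │ │
│ │ └─╴ ├───┐ └─┘ │ └─┬───┘ │
│ │     │   │↳ → ↑│↳ ↓│↱ → ↓│
│ ├─────┤ ╷ └─┬───┼─┐ ╵ ┌─╴ │
│ │     │ │   │   │ │↳ ↑│↓ ↲│
│ ╵ ╶─┐ ╵ └─┐ ╵ ╷ │ └─┬─┘ ┌─┤
│     │     │   │ │   │↓ ↲│ │
│ ╶─┬─┴─────┼───┤ │ ╷ │ ╶─┤ │
│   │       │   │ │ │ │↳ ↓│ │
├───┘ ┌───╴ ╵ ╷ │ └─┤ └─┐ ╵ │
│     │       │ │   │   │↳ ↓│
│ ╶─┐ ├───┬───┤ └─┐ └─┐ └─╴ │
│   │ │   │   │   │   │↓ ← ↲│
│ ╷ └─┘ ╷ ╵ ╷ ├─╴ │ ╷ │ ┌───┤
│ │     │   │ │   │ │ │↓│↱ ↓│
│ ├─────┴───┤ └─┐ │ │ │ ╵ ╷ │
│ │         │   │ │ │ │↳ ↑│↓│
│ │ ╶─────┐ └─┐ │ └─┘ ├─┬─┘ │
│ │       │   │ │     │ │↓ ↲│
│ └─┐ ┌───┘ ┌─┘ ├─────┘ ╵ ┌─┤
│   │ │     │   │        ↓│ │
├─┐ └─┤ ╶─┐ │ ╶─┴───────┐ ╵ │
│ │   │   │ │           │↳ ↓│
│ └─╴ └─╴ │ └─┬───────╴ ├─╴ │
│         │   │         │  B│
└─────────┴───┴─────────┴───┘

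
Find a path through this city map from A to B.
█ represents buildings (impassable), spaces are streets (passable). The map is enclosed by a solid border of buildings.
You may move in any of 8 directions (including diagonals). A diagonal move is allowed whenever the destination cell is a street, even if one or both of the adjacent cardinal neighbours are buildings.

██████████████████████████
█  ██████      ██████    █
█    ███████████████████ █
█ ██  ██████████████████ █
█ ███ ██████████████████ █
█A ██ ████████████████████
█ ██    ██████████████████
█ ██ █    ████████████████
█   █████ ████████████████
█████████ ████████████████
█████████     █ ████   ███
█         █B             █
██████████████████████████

Finding the shortest path from A to B:
Movement: 8-directional
Path length: 13 steps
Directions: down → down → down-right → right → up-right → up-right → right → right → down-right → down-right → down → down-right → down-right

Solution:

██████████████████████████
█  ██████      ██████    █
█    ███████████████████ █
█ ██  ██████████████████ █
█ ███ ██████████████████ █
█A ██ ████████████████████
█↓██ →→↘██████████████████
█↘██↗█  ↘ ████████████████
█ →↗█████↓████████████████
█████████↘████████████████
█████████ ↘   █ ████   ███
█         █B             █
██████████████████████████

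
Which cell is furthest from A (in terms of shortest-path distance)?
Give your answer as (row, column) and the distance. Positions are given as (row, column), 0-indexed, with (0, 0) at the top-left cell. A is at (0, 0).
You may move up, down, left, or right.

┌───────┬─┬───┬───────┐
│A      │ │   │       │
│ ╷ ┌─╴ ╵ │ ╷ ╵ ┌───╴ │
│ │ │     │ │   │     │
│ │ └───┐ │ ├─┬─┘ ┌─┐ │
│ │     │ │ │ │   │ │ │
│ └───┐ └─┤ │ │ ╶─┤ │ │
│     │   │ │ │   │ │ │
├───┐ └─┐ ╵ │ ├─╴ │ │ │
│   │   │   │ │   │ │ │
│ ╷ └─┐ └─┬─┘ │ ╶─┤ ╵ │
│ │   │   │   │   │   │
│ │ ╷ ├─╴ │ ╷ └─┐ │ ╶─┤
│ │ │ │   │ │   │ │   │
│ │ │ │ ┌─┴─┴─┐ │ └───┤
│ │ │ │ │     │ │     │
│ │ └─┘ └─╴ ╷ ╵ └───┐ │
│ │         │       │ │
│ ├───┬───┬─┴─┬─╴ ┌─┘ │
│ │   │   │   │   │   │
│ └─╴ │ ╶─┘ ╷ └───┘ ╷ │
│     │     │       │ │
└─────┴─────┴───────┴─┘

Computing BFS distances from A to all cells:
Furthest cell: (9, 4)
Distance: 49 steps

Path from A to the furthest cell:

┌───────┬─┬───┬───────┐
│A ↓    │ │↱ ↓│↱ → → ↓│
│ ╷ ┌─╴ ╵ │ ╷ ╵ ┌───╴ │
│ │↓│     │↑│↳ ↑│↓ ← ↲│
│ │ └───┐ │ ├─┬─┘ ┌─┐ │
│ │↳ → ↓│ │↑│ │↓ ↲│ │ │
│ └───┐ └─┤ │ │ ╶─┤ │ │
│     │↳ ↓│↑│ │↳ ↓│ │ │
├───┐ └─┐ ╵ │ ├─╴ │ │ │
│   │   │↳ ↑│ │↓ ↲│ │ │
│ ╷ └─┐ └─┬─┘ │ ╶─┤ ╵ │
│ │   │   │   │↳ ↓│   │
│ │ ╷ ├─╴ │ ╷ └─┐ │ ╶─┤
│ │ │ │   │ │   │↓│   │
│ │ │ │ ┌─┴─┴─┐ │ └───┤
│ │ │ │ │     │ │↳ → ↓│
│ │ └─┘ └─╴ ╷ ╵ └───┐ │
│ │         │       │↓│
│ ├───┬───┬─┴─┬─╴ ┌─┘ │
│ │   │↱ B│↓ ↰│   │↓ ↲│
│ └─╴ │ ╶─┘ ╷ └───┘ ╷ │
│     │↑ ← ↲│↑ ← ← ↲│ │
└─────┴─────┴───────┴─┘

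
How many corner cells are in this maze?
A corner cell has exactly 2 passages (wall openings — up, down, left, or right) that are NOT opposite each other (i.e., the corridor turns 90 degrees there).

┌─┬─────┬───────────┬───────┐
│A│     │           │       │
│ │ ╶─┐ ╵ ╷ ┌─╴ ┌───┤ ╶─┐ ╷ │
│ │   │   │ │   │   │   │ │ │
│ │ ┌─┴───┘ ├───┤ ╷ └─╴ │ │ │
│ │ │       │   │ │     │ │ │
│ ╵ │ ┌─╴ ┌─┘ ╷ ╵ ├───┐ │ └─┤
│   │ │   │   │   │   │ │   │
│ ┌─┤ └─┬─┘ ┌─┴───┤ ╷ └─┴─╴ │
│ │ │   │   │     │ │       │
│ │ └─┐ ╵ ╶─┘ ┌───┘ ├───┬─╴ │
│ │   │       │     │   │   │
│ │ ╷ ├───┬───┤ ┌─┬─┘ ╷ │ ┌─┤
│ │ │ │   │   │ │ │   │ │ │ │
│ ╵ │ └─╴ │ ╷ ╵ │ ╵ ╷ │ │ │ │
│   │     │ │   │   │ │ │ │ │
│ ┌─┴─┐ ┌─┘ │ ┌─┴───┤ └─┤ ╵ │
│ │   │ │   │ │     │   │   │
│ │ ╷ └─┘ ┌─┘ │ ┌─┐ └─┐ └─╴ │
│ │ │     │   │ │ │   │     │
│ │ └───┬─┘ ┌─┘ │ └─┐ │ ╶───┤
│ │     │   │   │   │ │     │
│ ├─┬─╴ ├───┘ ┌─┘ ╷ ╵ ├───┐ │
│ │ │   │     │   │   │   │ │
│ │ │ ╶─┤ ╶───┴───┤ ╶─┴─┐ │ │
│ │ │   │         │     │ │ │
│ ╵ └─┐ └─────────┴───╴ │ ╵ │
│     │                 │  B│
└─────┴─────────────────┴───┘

Counting corner cells (2 non-opposite passages):
Total corners: 93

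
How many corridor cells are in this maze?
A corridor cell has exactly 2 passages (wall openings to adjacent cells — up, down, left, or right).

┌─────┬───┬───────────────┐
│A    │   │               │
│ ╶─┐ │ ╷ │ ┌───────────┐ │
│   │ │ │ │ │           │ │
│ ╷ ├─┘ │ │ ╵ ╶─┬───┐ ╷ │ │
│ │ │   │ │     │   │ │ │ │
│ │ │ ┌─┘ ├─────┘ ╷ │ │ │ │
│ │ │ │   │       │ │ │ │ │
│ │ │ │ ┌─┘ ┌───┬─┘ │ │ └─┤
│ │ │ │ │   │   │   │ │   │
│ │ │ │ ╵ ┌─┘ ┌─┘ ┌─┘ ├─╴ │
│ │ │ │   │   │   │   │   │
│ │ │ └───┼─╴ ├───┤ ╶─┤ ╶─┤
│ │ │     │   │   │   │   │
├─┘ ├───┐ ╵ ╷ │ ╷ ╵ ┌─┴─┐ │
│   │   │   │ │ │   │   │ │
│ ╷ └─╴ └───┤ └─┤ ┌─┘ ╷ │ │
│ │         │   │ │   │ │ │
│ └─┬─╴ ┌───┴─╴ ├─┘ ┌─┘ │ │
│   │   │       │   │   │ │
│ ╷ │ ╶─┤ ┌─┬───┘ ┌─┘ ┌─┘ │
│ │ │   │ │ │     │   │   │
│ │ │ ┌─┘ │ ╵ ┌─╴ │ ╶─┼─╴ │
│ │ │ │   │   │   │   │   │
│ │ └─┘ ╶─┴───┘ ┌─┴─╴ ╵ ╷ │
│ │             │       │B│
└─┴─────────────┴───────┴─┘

Counting cells with exactly 2 passages:
Total corridor cells: 134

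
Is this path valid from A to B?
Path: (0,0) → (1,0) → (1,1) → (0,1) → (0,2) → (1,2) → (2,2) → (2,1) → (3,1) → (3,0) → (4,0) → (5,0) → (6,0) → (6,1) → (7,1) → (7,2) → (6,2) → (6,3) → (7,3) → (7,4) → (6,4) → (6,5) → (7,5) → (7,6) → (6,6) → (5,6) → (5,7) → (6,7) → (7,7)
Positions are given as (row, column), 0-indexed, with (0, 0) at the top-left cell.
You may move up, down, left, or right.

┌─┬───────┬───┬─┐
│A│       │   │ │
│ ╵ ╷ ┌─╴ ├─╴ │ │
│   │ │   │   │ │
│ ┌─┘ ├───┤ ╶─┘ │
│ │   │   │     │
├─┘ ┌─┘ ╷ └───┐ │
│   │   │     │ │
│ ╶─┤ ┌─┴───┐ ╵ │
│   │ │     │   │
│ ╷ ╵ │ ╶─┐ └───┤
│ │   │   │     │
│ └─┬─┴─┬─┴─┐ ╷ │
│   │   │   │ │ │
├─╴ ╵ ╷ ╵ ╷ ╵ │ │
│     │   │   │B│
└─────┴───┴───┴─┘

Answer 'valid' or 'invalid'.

Checking path validity:
Result: All consecutive moves are passable.

valid

Correct solution:

┌─┬───────┬───┬─┐
│A│↱ ↓    │   │ │
│ ╵ ╷ ┌─╴ ├─╴ │ │
│↳ ↑│↓│   │   │ │
│ ┌─┘ ├───┤ ╶─┘ │
│ │↓ ↲│   │     │
├─┘ ┌─┘ ╷ └───┐ │
│↓ ↲│   │     │ │
│ ╶─┤ ┌─┴───┐ ╵ │
│↓  │ │     │   │
│ ╷ ╵ │ ╶─┐ └───┤
│↓│   │   │  ↱ ↓│
│ └─┬─┴─┬─┴─┐ ╷ │
│↳ ↓│↱ ↓│↱ ↓│↑│↓│
├─╴ ╵ ╷ ╵ ╷ ╵ │ │
│  ↳ ↑│↳ ↑│↳ ↑│B│
└─────┴───┴───┴─┘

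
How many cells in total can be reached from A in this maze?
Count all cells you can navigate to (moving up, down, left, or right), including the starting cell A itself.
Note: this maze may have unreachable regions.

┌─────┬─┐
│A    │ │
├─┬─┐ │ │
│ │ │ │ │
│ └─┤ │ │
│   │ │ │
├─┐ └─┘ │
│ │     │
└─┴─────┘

Using BFS/flood-fill to find all reachable cells from A:
Maze size: 4 × 4 = 16 total cells
11 cell(s) are walled off and cannot be reached from A.
Reachable cells: 5

Reachable region (· marks reachable cells):

┌─────┬─┐
│A · ·│ │
├─┬─┐ │ │
│ │ │·│ │
│ └─┤ │ │
│   │·│ │
├─┐ └─┘ │
│ │     │
└─┴─────┘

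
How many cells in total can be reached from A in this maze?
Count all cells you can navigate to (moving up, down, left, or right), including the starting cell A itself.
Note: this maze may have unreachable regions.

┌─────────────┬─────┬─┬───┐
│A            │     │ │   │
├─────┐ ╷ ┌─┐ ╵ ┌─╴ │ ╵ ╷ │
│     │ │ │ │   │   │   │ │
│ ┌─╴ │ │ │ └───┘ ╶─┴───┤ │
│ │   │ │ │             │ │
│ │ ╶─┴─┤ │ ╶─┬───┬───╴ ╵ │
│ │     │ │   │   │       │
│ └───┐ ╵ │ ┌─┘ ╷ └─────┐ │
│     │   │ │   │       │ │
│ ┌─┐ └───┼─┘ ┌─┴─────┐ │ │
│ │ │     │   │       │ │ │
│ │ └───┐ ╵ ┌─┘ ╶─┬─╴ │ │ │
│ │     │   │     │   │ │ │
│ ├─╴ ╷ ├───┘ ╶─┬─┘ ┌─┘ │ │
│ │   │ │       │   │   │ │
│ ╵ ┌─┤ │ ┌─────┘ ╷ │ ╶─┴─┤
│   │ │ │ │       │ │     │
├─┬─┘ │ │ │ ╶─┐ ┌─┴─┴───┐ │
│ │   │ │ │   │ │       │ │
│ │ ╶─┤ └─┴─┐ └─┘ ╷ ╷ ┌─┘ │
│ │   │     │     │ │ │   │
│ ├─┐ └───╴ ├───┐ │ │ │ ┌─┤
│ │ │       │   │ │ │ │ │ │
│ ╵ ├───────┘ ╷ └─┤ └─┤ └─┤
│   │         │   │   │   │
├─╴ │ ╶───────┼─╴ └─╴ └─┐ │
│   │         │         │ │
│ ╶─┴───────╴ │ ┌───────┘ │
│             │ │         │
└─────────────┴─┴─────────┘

Using BFS/flood-fill to find all reachable cells from A:
Maze size: 15 × 13 = 195 total cells
75 cell(s) are walled off and cannot be reached from A.
Reachable cells: 120

Reachable region (· marks reachable cells):

┌─────────────┬─────┬─┬───┐
│A · · · · · ·│· · ·│·│· ·│
├─────┐ ╷ ┌─┐ ╵ ┌─╴ │ ╵ ╷ │
│· · ·│·│·│·│· ·│· ·│· ·│·│
│ ┌─╴ │ │ │ └───┘ ╶─┴───┤ │
│·│· ·│·│·│· · · · · · ·│·│
│ │ ╶─┴─┤ │ ╶─┬───┬───╴ ╵ │
│·│· · ·│·│· ·│· ·│· · · ·│
│ └───┐ ╵ │ ┌─┘ ╷ └─────┐ │
│· · ·│· ·│·│· ·│· · · ·│·│
│ ┌─┐ └───┼─┘ ┌─┴─────┐ │ │
│·│·│· · ·│· ·│       │·│·│
│ │ └───┐ ╵ ┌─┘ ╶─┬─╴ │ │ │
│·│· · ·│· ·│     │   │·│·│
│ ├─╴ ╷ ├───┘ ╶─┬─┘ ┌─┘ │ │
│·│· ·│·│       │   │· ·│·│
│ ╵ ┌─┤ │ ┌─────┘ ╷ │ ╶─┴─┤
│· ·│·│·│ │       │ │· · ·│
├─┬─┘ │ │ │ ╶─┐ ┌─┴─┴───┐ │
│ │· ·│·│ │   │ │       │·│
│ │ ╶─┤ └─┴─┐ └─┘ ╷ ╷ ┌─┘ │
│ │· ·│· · ·│     │ │ │· ·│
│ ├─┐ └───╴ ├───┐ │ │ │ ┌─┤
│ │ │· · · ·│   │ │ │ │·│ │
│ ╵ ├───────┘ ╷ └─┤ └─┤ └─┤
│   │         │   │   │· ·│
├─╴ │ ╶───────┼─╴ └─╴ └─┐ │
│   │         │         │·│
│ ╶─┴───────╴ │ ┌───────┘ │
│             │ │· · · · ·│
└─────────────┴─┴─────────┘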